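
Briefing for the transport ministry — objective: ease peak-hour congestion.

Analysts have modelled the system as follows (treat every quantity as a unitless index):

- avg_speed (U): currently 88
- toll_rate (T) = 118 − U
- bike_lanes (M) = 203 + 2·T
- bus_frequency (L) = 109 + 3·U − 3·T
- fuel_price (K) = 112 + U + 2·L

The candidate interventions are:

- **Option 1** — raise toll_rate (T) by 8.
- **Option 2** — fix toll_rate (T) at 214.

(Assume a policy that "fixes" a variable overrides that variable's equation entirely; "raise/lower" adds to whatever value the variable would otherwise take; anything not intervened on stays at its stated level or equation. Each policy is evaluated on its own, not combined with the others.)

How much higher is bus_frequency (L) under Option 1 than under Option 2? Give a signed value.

528

Option 1 (T + 8):
  U = 88
  T = 118 − 88 (+8 from intervention) = 38
  L = 109 + 3·88 − 3·38 = 259
Option 2 (T := 214):
  U = 88
  T = 214
  L = 109 + 3·88 − 3·214 = -269
L: 259 − (-269) = 528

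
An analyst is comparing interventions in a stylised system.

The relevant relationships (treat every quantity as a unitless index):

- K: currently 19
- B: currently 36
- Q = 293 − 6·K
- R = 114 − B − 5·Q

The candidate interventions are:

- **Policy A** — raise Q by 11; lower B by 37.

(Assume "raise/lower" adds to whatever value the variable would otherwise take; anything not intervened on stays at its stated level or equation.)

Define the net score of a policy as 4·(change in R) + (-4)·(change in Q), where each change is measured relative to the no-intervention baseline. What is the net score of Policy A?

Baseline:
  K = 19
  B = 36
  Q = 293 − 6·19 = 179
  R = 114 − 36 − 5·179 = -817
Policy A (Q + 11, B − 37):
  K = 19
  B = 36 − 37 = -1
  Q = 293 − 6·19 (+11 from intervention) = 190
  R = 114 − (-1) − 5·190 = -835
ΔR = -835 − (-817) = -18; ΔQ = 190 − 179 = 11
Score = 4·(-18) + (-4)·11 = -116

-116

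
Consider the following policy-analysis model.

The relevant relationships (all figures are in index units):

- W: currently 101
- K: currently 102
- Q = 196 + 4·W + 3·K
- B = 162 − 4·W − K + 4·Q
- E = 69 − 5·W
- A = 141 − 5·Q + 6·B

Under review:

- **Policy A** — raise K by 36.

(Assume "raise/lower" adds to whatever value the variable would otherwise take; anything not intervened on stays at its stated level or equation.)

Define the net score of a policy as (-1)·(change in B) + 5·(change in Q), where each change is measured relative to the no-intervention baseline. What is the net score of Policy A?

Baseline:
  W = 101
  K = 102
  Q = 196 + 4·101 + 3·102 = 906
  B = 162 − 4·101 − 102 + 4·906 = 3280
Policy A (K + 36):
  W = 101
  K = 102 + 36 = 138
  Q = 196 + 4·101 + 3·138 = 1014
  B = 162 − 4·101 − 138 + 4·1014 = 3676
ΔB = 3676 − 3280 = 396; ΔQ = 1014 − 906 = 108
Score = (-1)·396 + 5·108 = 144

144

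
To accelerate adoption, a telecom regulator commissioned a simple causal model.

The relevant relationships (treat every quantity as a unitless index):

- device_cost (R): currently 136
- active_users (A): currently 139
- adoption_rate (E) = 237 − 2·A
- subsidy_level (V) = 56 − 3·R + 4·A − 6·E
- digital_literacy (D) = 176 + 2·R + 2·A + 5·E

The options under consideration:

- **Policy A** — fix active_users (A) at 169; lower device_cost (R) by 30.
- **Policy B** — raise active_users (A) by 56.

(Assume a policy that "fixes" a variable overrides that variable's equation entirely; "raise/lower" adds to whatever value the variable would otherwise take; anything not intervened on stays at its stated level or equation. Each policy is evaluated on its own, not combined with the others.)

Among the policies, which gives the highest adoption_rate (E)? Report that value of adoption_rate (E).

-101

Policy A (A := 169, R − 30):
  A = 169
  E = 237 − 2·169 = -101
Policy B (A + 56):
  A = 139 + 56 = 195
  E = 237 − 2·195 = -153
Comparing — Policy A: E=-101, Policy B: E=-153. Highest is -101 (Policy A).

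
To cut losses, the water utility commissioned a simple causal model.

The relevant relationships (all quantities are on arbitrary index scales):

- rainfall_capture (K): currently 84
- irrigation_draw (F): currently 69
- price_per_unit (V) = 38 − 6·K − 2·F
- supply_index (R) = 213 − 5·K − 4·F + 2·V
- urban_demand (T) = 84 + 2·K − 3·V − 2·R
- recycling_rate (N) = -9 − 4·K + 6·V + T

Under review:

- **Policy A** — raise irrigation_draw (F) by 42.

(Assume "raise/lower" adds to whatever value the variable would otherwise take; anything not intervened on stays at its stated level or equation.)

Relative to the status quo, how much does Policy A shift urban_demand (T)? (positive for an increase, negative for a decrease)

924

Baseline:
  K = 84
  F = 69
  V = 38 − 6·84 − 2·69 = -604
  R = 213 − 5·84 − 4·69 + 2·(-604) = -1691
  T = 84 + 2·84 − 3·(-604) − 2·(-1691) = 5446
Policy A (F + 42):
  K = 84
  F = 69 + 42 = 111
  V = 38 − 6·84 − 2·111 = -688
  R = 213 − 5·84 − 4·111 + 2·(-688) = -2027
  T = 84 + 2·84 − 3·(-688) − 2·(-2027) = 6370
Change in T: 6370 − 5446 = 924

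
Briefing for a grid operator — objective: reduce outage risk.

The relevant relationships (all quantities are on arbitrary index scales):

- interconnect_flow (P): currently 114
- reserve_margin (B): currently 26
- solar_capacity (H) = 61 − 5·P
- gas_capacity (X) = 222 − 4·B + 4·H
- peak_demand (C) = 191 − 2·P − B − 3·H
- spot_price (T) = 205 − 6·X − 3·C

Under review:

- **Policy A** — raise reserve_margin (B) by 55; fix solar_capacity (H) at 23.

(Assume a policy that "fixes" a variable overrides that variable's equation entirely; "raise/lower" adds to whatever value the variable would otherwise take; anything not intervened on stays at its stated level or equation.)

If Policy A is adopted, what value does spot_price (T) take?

Policy A (B + 55, H := 23):
  P = 114
  B = 26 + 55 = 81
  H = 23
  X = 222 − 4·81 + 4·23 = -10
  C = 191 − 2·114 − 81 − 3·23 = -187
  T = 205 − 6·(-10) − 3·(-187) = 826

826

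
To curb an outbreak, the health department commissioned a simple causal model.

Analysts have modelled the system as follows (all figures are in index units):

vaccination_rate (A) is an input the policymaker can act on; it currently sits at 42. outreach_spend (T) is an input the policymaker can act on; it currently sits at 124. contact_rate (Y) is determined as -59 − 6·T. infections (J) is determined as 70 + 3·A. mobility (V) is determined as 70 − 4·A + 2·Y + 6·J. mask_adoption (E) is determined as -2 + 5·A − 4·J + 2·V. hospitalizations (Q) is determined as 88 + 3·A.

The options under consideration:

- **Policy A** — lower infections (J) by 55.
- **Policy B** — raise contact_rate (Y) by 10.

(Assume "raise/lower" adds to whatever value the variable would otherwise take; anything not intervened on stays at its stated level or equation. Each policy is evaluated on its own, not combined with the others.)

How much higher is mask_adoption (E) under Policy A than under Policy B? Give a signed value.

-480

Policy A (J − 55):
  A = 42
  T = 124
  Y = -59 − 6·124 = -803
  J = 70 + 3·42 (−55 from intervention) = 141
  V = 70 − 4·42 + 2·(-803) + 6·141 = -858
  E = -2 + 5·42 − 4·141 + 2·(-858) = -2072
Policy B (Y + 10):
  A = 42
  T = 124
  Y = -59 − 6·124 (+10 from intervention) = -793
  J = 70 + 3·42 = 196
  V = 70 − 4·42 + 2·(-793) + 6·196 = -508
  E = -2 + 5·42 − 4·196 + 2·(-508) = -1592
E: -2072 − (-1592) = -480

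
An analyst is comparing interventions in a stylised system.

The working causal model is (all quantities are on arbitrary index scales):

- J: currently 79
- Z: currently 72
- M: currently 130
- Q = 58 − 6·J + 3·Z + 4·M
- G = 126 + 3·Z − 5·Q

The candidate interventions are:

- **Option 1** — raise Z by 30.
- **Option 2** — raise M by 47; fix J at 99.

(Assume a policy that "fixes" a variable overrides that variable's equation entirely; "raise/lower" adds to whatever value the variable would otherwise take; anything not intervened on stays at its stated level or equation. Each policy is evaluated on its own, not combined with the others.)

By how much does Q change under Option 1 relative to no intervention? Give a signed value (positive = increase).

Baseline:
  J = 79
  Z = 72
  M = 130
  Q = 58 − 6·79 + 3·72 + 4·130 = 320
Option 1 (Z + 30):
  J = 79
  Z = 72 + 30 = 102
  M = 130
  Q = 58 − 6·79 + 3·102 + 4·130 = 410
Change in Q: 410 − 320 = 90

90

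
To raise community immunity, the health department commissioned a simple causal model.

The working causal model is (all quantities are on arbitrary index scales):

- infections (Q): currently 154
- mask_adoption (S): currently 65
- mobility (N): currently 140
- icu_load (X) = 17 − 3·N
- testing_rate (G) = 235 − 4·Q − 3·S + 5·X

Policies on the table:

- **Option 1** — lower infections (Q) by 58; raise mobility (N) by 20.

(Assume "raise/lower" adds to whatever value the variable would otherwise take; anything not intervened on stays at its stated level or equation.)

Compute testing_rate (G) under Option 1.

-2659

Option 1 (Q − 58, N + 20):
  Q = 154 − 58 = 96
  S = 65
  N = 140 + 20 = 160
  X = 17 − 3·160 = -463
  G = 235 − 4·96 − 3·65 + 5·(-463) = -2659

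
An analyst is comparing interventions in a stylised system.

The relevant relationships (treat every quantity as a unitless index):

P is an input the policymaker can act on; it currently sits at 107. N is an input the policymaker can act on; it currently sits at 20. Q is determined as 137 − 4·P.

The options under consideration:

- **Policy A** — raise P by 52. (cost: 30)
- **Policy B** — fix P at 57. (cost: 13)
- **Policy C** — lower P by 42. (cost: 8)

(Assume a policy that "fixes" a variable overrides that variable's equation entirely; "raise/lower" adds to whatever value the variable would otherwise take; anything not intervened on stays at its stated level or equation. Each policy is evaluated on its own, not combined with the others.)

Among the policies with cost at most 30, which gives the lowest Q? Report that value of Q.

-499

Policy A (P + 52):
  P = 107 + 52 = 159
  Q = 137 − 4·159 = -499
Policy B (P := 57):
  P = 57
  Q = 137 − 4·57 = -91
Policy C (P − 42):
  P = 107 − 42 = 65
  Q = 137 − 4·65 = -123
Comparing — Policy A: Q=-499, Policy B: Q=-91, Policy C: Q=-123. Lowest is -499 (Policy A).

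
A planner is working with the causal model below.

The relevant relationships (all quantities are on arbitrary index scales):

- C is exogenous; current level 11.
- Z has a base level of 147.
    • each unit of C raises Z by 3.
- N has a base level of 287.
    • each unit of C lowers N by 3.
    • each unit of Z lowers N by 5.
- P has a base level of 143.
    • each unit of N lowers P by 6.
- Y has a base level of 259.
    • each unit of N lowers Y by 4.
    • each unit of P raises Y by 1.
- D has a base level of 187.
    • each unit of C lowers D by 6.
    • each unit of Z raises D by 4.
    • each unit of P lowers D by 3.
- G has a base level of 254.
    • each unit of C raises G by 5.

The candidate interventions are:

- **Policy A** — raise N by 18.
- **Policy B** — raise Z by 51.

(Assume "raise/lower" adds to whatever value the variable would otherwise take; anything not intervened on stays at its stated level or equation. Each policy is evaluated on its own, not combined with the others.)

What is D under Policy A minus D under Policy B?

Policy A (N + 18):
  C = 11
  Z = 147 + 3·11 = 180
  N = 287 − 3·11 − 5·180 (+18 from intervention) = -628
  P = 143 − 6·(-628) = 3911
  D = 187 − 6·11 + 4·180 − 3·3911 = -10892
Policy B (Z + 51):
  C = 11
  Z = 147 + 3·11 (+51 from intervention) = 231
  N = 287 − 3·11 − 5·231 = -901
  P = 143 − 6·(-901) = 5549
  D = 187 − 6·11 + 4·231 − 3·5549 = -15602
D: -10892 − (-15602) = 4710

4710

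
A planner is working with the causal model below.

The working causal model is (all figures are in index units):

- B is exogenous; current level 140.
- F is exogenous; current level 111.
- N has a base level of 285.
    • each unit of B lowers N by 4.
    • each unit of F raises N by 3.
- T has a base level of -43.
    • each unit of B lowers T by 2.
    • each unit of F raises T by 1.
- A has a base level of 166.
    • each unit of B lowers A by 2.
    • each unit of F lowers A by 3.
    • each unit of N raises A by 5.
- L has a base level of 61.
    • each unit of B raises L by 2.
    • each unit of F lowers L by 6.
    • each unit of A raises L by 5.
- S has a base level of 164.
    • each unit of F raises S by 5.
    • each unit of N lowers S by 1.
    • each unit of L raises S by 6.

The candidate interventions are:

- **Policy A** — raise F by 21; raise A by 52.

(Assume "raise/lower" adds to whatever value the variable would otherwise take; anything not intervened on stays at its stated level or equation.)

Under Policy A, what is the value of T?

-191

Policy A (F + 21, A + 52):
  B = 140
  F = 111 + 21 = 132
  T = -43 − 2·140 + 132 = -191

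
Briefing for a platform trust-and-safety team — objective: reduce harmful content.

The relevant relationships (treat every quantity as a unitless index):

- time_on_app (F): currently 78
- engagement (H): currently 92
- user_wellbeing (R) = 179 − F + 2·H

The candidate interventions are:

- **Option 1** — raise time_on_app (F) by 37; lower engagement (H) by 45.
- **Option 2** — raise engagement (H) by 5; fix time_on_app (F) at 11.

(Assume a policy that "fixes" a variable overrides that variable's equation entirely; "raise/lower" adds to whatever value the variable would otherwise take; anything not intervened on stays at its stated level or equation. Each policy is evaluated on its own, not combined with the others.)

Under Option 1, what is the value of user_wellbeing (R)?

Option 1 (F + 37, H − 45):
  F = 78 + 37 = 115
  H = 92 − 45 = 47
  R = 179 − 115 + 2·47 = 158

158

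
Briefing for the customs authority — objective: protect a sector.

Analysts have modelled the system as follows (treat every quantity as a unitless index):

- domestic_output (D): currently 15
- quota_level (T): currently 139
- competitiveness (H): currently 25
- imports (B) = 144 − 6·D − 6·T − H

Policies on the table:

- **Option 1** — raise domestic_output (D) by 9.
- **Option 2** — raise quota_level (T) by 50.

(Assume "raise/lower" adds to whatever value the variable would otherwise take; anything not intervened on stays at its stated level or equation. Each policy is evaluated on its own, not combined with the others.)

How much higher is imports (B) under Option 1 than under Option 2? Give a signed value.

Option 1 (D + 9):
  D = 15 + 9 = 24
  T = 139
  H = 25
  B = 144 − 6·24 − 6·139 − 25 = -859
Option 2 (T + 50):
  D = 15
  T = 139 + 50 = 189
  H = 25
  B = 144 − 6·15 − 6·189 − 25 = -1105
B: -859 − (-1105) = 246

246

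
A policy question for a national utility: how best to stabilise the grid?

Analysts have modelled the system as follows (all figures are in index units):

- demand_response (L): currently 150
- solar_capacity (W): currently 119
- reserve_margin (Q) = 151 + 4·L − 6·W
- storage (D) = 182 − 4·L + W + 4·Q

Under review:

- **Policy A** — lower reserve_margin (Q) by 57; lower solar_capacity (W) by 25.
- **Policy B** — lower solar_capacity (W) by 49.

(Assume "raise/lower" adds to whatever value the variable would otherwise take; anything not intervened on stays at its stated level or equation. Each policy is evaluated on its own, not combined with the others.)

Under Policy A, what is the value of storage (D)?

196

Policy A (Q − 57, W − 25):
  L = 150
  W = 119 − 25 = 94
  Q = 151 + 4·150 − 6·94 (−57 from intervention) = 130
  D = 182 − 4·150 + 94 + 4·130 = 196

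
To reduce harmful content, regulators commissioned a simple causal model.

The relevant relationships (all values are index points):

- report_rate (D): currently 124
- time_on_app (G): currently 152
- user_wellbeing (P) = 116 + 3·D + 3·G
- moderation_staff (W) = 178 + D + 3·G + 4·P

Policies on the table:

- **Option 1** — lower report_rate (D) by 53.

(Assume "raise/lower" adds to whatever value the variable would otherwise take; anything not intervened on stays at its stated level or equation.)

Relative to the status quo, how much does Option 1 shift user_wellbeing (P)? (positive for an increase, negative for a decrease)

-159

Baseline:
  D = 124
  G = 152
  P = 116 + 3·124 + 3·152 = 944
Option 1 (D − 53):
  D = 124 − 53 = 71
  G = 152
  P = 116 + 3·71 + 3·152 = 785
Change in P: 785 − 944 = -159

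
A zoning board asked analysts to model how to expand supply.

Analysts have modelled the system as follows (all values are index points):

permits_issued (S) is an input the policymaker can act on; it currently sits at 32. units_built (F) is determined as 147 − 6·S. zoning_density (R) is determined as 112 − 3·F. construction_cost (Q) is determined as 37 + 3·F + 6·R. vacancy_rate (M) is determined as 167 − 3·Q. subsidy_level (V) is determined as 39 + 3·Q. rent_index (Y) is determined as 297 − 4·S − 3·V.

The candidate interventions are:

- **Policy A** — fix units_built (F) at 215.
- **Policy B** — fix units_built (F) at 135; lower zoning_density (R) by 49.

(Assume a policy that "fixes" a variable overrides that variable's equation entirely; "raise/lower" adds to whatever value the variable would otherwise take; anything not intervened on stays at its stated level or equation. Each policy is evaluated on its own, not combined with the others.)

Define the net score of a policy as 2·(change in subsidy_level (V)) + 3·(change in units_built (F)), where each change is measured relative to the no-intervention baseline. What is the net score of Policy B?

Baseline:
  S = 32
  F = 147 − 6·32 = -45
  R = 112 − 3·(-45) = 247
  Q = 37 + 3·(-45) + 6·247 = 1384
  V = 39 + 3·1384 = 4191
Policy B (F := 135, R − 49):
  S = 32
  F = 135
  R = 112 − 3·135 (−49 from intervention) = -342
  Q = 37 + 3·135 + 6·(-342) = -1610
  V = 39 + 3·(-1610) = -4791
ΔV = -4791 − 4191 = -8982; ΔF = 135 − (-45) = 180
Score = 2·(-8982) + 3·180 = -17424

-17424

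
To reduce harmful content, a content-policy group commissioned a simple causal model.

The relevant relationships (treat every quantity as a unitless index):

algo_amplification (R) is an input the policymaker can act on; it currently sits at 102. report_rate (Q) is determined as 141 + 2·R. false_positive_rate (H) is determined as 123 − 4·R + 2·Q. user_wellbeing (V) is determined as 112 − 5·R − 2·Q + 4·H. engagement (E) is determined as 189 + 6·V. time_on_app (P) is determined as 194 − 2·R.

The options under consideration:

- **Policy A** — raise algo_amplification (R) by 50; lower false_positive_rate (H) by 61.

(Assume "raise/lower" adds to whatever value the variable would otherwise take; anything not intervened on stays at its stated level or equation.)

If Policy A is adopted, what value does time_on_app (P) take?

Policy A (R + 50, H − 61):
  R = 102 + 50 = 152
  P = 194 − 2·152 = -110

-110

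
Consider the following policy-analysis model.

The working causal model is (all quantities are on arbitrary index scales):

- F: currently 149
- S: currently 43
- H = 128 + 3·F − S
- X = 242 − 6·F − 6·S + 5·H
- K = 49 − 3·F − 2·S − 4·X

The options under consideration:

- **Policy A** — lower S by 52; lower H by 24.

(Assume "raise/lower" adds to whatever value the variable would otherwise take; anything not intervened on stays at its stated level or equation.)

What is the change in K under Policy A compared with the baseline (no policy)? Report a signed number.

-1704

Baseline:
  F = 149
  S = 43
  H = 128 + 3·149 − 43 = 532
  X = 242 − 6·149 − 6·43 + 5·532 = 1750
  K = 49 − 3·149 − 2·43 − 4·1750 = -7484
Policy A (S − 52, H − 24):
  F = 149
  S = 43 − 52 = -9
  H = 128 + 3·149 − (-9) (−24 from intervention) = 560
  X = 242 − 6·149 − 6·(-9) + 5·560 = 2202
  K = 49 − 3·149 − 2·(-9) − 4·2202 = -9188
Change in K: -9188 − (-7484) = -1704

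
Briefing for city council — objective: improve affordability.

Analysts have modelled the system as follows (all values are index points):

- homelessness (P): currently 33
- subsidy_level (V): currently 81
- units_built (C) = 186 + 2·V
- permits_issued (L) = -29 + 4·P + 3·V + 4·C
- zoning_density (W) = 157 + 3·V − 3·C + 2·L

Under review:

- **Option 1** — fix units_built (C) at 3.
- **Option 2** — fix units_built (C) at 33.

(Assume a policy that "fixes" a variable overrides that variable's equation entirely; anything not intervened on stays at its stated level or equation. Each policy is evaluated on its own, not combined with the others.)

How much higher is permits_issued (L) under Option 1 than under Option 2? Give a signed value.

Option 1 (C := 3):
  P = 33
  V = 81
  C = 3
  L = -29 + 4·33 + 3·81 + 4·3 = 358
Option 2 (C := 33):
  P = 33
  V = 81
  C = 33
  L = -29 + 4·33 + 3·81 + 4·33 = 478
L: 358 − 478 = -120

-120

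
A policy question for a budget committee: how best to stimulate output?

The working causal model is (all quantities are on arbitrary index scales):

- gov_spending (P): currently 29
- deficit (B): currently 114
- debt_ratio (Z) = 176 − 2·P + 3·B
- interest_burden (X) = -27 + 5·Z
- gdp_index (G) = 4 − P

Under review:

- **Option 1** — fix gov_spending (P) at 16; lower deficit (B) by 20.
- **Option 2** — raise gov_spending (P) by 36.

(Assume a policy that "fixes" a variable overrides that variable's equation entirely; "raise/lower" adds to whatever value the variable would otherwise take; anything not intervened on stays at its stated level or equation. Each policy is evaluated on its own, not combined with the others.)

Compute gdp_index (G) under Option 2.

Option 2 (P + 36):
  P = 29 + 36 = 65
  G = 4 − 65 = -61

-61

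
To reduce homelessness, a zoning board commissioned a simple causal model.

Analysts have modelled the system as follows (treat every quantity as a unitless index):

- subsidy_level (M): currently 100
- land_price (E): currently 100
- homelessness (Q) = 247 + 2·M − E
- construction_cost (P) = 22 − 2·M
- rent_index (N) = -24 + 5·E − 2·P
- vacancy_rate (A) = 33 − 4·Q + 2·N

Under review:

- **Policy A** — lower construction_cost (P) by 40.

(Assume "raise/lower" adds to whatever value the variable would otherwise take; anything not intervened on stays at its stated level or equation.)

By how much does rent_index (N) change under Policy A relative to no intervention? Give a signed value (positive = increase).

80

Baseline:
  M = 100
  E = 100
  P = 22 − 2·100 = -178
  N = -24 + 5·100 − 2·(-178) = 832
Policy A (P − 40):
  M = 100
  E = 100
  P = 22 − 2·100 (−40 from intervention) = -218
  N = -24 + 5·100 − 2·(-218) = 912
Change in N: 912 − 832 = 80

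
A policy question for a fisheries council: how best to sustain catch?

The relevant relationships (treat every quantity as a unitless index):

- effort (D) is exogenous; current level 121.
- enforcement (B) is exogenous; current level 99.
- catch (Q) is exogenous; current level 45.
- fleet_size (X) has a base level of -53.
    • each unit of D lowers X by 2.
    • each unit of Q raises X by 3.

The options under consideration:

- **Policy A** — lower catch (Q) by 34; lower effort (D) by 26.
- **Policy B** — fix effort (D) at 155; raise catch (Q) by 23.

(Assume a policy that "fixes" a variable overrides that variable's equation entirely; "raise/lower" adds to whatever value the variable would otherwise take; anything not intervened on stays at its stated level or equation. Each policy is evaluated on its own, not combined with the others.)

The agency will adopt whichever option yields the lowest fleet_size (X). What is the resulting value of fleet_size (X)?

Policy A (Q − 34, D − 26):
  D = 121 − 26 = 95
  Q = 45 − 34 = 11
  X = -53 − 2·95 + 3·11 = -210
Policy B (D := 155, Q + 23):
  D = 155
  Q = 45 + 23 = 68
  X = -53 − 2·155 + 3·68 = -159
Comparing — Policy A: X=-210, Policy B: X=-159. Lowest is -210 (Policy A).

-210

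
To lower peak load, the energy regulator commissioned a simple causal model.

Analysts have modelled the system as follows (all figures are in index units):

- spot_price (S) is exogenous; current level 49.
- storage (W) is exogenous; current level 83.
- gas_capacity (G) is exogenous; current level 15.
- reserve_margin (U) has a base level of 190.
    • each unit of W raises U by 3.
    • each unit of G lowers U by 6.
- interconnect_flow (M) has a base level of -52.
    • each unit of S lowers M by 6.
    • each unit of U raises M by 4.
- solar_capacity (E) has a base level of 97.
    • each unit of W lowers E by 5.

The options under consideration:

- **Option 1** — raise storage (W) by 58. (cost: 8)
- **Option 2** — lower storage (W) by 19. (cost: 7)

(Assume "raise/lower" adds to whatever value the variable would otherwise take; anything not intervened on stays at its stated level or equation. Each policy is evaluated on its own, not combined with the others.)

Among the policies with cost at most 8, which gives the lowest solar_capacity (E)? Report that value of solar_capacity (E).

Option 1 (W + 58):
  W = 83 + 58 = 141
  E = 97 − 5·141 = -608
Option 2 (W − 19):
  W = 83 − 19 = 64
  E = 97 − 5·64 = -223
Comparing — Option 1: E=-608, Option 2: E=-223. Lowest is -608 (Option 1).

-608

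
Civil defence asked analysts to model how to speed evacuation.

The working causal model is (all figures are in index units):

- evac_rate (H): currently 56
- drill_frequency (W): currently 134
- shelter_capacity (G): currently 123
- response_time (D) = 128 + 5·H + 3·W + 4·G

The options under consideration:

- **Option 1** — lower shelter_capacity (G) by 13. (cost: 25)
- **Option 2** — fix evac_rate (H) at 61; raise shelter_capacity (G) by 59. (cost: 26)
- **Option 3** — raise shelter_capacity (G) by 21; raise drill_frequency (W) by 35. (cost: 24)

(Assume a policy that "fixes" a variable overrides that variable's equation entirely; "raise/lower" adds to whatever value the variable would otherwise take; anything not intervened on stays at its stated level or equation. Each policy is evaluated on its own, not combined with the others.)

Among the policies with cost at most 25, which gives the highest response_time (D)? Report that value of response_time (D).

Option 1 (G − 13):
  H = 56
  W = 134
  G = 123 − 13 = 110
  D = 128 + 5·56 + 3·134 + 4·110 = 1250
Option 3 (G + 21, W + 35):
  H = 56
  W = 134 + 35 = 169
  G = 123 + 21 = 144
  D = 128 + 5·56 + 3·169 + 4·144 = 1491
Comparing — Option 1: D=1250, Option 3: D=1491. Highest is 1491 (Option 3).

1491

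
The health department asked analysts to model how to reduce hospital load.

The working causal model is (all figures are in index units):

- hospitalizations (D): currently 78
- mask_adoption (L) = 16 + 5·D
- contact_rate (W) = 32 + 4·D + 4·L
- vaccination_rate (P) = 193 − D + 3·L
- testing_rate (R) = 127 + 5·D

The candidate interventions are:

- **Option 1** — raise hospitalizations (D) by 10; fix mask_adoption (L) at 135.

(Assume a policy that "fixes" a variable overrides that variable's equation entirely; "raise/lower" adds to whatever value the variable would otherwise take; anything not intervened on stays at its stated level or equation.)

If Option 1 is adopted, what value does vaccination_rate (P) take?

Option 1 (D + 10, L := 135):
  D = 78 + 10 = 88
  L = 135
  P = 193 − 88 + 3·135 = 510

510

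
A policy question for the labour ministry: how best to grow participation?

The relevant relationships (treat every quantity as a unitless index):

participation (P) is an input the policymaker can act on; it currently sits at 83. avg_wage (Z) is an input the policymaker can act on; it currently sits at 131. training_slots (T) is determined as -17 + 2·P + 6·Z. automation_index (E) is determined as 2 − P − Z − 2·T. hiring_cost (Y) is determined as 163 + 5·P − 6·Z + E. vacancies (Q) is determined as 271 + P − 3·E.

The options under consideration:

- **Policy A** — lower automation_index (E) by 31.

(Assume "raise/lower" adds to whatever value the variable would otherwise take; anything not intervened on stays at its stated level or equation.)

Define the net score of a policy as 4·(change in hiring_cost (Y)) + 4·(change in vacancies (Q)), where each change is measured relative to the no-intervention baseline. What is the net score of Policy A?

248

Baseline:
  P = 83
  Z = 131
  T = -17 + 2·83 + 6·131 = 935
  E = 2 − 83 − 131 − 2·935 = -2082
  Y = 163 + 5·83 − 6·131 + (-2082) = -2290
  Q = 271 + 83 − 3·(-2082) = 6600
Policy A (E − 31):
  P = 83
  Z = 131
  T = -17 + 2·83 + 6·131 = 935
  E = 2 − 83 − 131 − 2·935 (−31 from intervention) = -2113
  Y = 163 + 5·83 − 6·131 + (-2113) = -2321
  Q = 271 + 83 − 3·(-2113) = 6693
ΔY = -2321 − (-2290) = -31; ΔQ = 6693 − 6600 = 93
Score = 4·(-31) + 4·93 = 248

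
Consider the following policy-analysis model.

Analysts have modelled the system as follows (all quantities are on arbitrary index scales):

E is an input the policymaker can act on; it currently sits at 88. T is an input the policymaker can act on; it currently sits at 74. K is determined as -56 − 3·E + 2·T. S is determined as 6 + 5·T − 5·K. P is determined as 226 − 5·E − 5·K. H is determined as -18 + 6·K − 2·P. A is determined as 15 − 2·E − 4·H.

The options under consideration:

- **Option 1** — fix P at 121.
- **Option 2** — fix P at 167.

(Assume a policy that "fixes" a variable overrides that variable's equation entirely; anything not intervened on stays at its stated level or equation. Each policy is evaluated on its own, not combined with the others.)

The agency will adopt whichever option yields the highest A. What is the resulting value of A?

5375

Option 1 (P := 121):
  E = 88
  T = 74
  K = -56 − 3·88 + 2·74 = -172
  P = 121
  H = -18 + 6·(-172) − 2·121 = -1292
  A = 15 − 2·88 − 4·(-1292) = 5007
Option 2 (P := 167):
  E = 88
  T = 74
  K = -56 − 3·88 + 2·74 = -172
  P = 167
  H = -18 + 6·(-172) − 2·167 = -1384
  A = 15 − 2·88 − 4·(-1384) = 5375
Comparing — Option 1: A=5007, Option 2: A=5375. Highest is 5375 (Option 2).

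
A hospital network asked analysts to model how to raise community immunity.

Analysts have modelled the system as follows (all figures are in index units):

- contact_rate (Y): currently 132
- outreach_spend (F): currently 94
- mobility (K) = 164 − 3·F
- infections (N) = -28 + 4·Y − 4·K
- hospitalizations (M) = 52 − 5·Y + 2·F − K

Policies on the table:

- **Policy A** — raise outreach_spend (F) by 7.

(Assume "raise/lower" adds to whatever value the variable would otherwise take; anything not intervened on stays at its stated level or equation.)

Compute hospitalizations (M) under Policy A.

Policy A (F + 7):
  Y = 132
  F = 94 + 7 = 101
  K = 164 − 3·101 = -139
  M = 52 − 5·132 + 2·101 − (-139) = -267

-267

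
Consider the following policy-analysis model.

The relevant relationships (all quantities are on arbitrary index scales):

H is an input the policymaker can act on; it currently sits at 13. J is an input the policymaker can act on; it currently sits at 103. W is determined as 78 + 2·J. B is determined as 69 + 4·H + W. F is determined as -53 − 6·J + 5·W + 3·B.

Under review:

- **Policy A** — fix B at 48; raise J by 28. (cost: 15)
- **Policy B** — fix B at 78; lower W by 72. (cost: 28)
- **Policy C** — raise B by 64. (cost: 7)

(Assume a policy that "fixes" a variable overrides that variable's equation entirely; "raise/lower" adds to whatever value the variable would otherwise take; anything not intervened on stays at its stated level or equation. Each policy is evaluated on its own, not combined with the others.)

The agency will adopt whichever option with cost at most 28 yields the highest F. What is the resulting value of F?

Policy A (B := 48, J + 28):
  H = 13
  J = 103 + 28 = 131
  W = 78 + 2·131 = 340
  B = 48
  F = -53 − 6·131 + 5·340 + 3·48 = 1005
Policy B (B := 78, W − 72):
  H = 13
  J = 103
  W = 78 + 2·103 (−72 from intervention) = 212
  B = 78
  F = -53 − 6·103 + 5·212 + 3·78 = 623
Policy C (B + 64):
  H = 13
  J = 103
  W = 78 + 2·103 = 284
  B = 69 + 4·13 + 284 (+64 from intervention) = 469
  F = -53 − 6·103 + 5·284 + 3·469 = 2156
Comparing — Policy A: F=1005, Policy B: F=623, Policy C: F=2156. Highest is 2156 (Policy C).

2156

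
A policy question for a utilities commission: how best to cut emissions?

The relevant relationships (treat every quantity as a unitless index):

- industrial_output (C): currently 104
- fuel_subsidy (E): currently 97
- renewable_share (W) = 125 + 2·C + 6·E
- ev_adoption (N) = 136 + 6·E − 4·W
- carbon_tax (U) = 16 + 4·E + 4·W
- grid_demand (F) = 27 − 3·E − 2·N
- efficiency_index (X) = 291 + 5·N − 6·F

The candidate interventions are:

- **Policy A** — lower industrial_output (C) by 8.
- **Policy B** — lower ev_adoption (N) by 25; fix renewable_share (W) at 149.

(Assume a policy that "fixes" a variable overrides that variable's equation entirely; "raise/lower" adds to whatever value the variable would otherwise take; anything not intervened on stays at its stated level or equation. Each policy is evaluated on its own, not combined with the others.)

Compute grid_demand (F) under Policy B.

-458

Policy B (N − 25, W := 149):
  C = 104
  E = 97
  W = 149
  N = 136 + 6·97 − 4·149 (−25 from intervention) = 97
  F = 27 − 3·97 − 2·97 = -458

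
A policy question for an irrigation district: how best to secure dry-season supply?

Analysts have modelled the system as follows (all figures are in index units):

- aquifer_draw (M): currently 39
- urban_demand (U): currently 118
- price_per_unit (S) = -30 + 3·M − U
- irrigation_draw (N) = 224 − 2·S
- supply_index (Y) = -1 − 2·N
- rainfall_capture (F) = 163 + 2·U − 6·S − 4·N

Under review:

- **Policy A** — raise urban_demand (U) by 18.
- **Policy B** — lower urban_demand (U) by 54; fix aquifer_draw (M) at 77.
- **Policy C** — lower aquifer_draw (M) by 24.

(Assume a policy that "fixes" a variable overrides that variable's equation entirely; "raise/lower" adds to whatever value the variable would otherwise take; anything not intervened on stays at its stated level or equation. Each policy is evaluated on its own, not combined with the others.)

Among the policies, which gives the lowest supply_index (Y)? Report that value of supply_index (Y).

Policy A (U + 18):
  M = 39
  U = 118 + 18 = 136
  S = -30 + 3·39 − 136 = -49
  N = 224 − 2·(-49) = 322
  Y = -1 − 2·322 = -645
Policy B (U − 54, M := 77):
  M = 77
  U = 118 − 54 = 64
  S = -30 + 3·77 − 64 = 137
  N = 224 − 2·137 = -50
  Y = -1 − 2·(-50) = 99
Policy C (M − 24):
  M = 39 − 24 = 15
  U = 118
  S = -30 + 3·15 − 118 = -103
  N = 224 − 2·(-103) = 430
  Y = -1 − 2·430 = -861
Comparing — Policy A: Y=-645, Policy B: Y=99, Policy C: Y=-861. Lowest is -861 (Policy C).

-861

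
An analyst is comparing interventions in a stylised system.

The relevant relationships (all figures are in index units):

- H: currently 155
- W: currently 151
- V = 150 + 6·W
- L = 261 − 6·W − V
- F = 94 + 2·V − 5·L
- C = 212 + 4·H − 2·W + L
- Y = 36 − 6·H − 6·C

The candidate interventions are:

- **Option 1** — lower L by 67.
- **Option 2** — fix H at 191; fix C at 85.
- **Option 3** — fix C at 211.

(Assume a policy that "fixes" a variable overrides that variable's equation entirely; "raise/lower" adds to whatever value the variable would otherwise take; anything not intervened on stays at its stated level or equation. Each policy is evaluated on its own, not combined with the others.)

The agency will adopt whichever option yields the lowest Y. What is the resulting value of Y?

-2160

Option 1 (L − 67):
  H = 155
  W = 151
  V = 150 + 6·151 = 1056
  L = 261 − 6·151 − 1056 (−67 from intervention) = -1768
  C = 212 + 4·155 − 2·151 + (-1768) = -1238
  Y = 36 − 6·155 − 6·(-1238) = 6534
Option 2 (H := 191, C := 85):
  H = 191
  W = 151
  V = 150 + 6·151 = 1056
  L = 261 − 6·151 − 1056 = -1701
  C = 85
  Y = 36 − 6·191 − 6·85 = -1620
Option 3 (C := 211):
  H = 155
  W = 151
  V = 150 + 6·151 = 1056
  L = 261 − 6·151 − 1056 = -1701
  C = 211
  Y = 36 − 6·155 − 6·211 = -2160
Comparing — Option 1: Y=6534, Option 2: Y=-1620, Option 3: Y=-2160. Lowest is -2160 (Option 3).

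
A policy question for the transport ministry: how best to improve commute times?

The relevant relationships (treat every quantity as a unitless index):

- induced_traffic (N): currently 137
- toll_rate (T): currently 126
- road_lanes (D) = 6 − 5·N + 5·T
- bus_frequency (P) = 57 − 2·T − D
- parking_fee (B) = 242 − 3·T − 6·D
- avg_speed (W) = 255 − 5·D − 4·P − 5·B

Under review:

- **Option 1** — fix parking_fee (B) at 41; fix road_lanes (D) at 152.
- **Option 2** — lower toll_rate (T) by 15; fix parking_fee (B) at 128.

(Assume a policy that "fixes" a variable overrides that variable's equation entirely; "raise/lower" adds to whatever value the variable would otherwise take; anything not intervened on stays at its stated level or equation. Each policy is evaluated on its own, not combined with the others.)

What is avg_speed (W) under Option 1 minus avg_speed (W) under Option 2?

Option 1 (B := 41, D := 152):
  N = 137
  T = 126
  D = 152
  P = 57 − 2·126 − 152 = -347
  B = 41
  W = 255 − 5·152 − 4·(-347) − 5·41 = 678
Option 2 (T − 15, B := 128):
  N = 137
  T = 126 − 15 = 111
  D = 6 − 5·137 + 5·111 = -124
  P = 57 − 2·111 − (-124) = -41
  B = 128
  W = 255 − 5·(-124) − 4·(-41) − 5·128 = 399
W: 678 − 399 = 279

279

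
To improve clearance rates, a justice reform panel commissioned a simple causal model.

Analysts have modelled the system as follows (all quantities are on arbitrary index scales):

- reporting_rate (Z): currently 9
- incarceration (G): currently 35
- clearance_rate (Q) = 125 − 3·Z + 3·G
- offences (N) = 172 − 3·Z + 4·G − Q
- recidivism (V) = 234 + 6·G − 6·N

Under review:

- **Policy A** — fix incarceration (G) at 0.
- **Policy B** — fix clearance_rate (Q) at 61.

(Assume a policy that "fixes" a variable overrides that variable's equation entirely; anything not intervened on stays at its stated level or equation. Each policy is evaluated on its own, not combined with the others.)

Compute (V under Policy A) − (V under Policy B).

852

Policy A (G := 0):
  Z = 9
  G = 0
  Q = 125 − 3·9 + 3·0 = 98
  N = 172 − 3·9 + 4·0 − 98 = 47
  V = 234 + 6·0 − 6·47 = -48
Policy B (Q := 61):
  Z = 9
  G = 35
  Q = 61
  N = 172 − 3·9 + 4·35 − 61 = 224
  V = 234 + 6·35 − 6·224 = -900
V: -48 − (-900) = 852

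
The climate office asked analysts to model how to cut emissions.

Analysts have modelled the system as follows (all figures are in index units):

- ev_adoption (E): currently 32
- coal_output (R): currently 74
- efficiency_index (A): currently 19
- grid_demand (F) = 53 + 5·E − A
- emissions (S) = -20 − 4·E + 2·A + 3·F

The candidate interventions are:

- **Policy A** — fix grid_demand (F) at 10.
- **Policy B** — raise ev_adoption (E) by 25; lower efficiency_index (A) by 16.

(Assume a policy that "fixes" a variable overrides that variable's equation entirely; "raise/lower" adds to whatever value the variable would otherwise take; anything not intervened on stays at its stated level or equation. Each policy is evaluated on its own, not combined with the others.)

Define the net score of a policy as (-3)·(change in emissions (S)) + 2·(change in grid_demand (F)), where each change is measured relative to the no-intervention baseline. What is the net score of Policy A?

1288

Baseline:
  E = 32
  A = 19
  F = 53 + 5·32 − 19 = 194
  S = -20 − 4·32 + 2·19 + 3·194 = 472
Policy A (F := 10):
  E = 32
  A = 19
  F = 10
  S = -20 − 4·32 + 2·19 + 3·10 = -80
ΔS = -80 − 472 = -552; ΔF = 10 − 194 = -184
Score = (-3)·(-552) + 2·(-184) = 1288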